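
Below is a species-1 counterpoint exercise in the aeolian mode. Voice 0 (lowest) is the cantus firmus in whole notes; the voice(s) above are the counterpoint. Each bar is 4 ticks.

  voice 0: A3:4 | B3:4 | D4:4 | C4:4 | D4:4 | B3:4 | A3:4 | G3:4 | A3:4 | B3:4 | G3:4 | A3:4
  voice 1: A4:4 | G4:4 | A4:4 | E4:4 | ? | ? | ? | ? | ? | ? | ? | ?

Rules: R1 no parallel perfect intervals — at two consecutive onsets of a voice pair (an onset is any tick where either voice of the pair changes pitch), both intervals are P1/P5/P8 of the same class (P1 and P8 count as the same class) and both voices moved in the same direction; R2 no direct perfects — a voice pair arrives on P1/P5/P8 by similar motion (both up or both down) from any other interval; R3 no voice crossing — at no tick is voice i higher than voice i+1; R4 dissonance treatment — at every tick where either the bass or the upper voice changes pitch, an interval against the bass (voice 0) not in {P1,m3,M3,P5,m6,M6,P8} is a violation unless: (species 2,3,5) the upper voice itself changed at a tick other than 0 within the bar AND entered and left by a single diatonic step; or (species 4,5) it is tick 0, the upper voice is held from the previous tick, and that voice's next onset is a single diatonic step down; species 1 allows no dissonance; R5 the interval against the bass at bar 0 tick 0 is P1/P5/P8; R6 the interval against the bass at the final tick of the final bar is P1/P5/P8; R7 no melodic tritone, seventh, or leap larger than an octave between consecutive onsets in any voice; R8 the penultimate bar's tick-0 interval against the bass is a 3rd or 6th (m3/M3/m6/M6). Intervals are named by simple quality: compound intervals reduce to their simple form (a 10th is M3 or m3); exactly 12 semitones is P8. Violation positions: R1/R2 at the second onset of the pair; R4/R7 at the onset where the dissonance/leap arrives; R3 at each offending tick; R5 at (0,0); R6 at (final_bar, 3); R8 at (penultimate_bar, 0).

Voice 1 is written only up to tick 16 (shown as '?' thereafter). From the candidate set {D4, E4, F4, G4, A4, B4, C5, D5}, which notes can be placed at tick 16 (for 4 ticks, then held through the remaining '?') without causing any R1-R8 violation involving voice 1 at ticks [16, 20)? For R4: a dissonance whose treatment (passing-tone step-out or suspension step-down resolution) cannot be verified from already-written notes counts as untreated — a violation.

D4: legal
E4: violates R4
F4: legal
G4: violates R4
A4: violates R2
B4: legal
C5: violates R4
D5: violates R2,R7

{B4, D4, F4}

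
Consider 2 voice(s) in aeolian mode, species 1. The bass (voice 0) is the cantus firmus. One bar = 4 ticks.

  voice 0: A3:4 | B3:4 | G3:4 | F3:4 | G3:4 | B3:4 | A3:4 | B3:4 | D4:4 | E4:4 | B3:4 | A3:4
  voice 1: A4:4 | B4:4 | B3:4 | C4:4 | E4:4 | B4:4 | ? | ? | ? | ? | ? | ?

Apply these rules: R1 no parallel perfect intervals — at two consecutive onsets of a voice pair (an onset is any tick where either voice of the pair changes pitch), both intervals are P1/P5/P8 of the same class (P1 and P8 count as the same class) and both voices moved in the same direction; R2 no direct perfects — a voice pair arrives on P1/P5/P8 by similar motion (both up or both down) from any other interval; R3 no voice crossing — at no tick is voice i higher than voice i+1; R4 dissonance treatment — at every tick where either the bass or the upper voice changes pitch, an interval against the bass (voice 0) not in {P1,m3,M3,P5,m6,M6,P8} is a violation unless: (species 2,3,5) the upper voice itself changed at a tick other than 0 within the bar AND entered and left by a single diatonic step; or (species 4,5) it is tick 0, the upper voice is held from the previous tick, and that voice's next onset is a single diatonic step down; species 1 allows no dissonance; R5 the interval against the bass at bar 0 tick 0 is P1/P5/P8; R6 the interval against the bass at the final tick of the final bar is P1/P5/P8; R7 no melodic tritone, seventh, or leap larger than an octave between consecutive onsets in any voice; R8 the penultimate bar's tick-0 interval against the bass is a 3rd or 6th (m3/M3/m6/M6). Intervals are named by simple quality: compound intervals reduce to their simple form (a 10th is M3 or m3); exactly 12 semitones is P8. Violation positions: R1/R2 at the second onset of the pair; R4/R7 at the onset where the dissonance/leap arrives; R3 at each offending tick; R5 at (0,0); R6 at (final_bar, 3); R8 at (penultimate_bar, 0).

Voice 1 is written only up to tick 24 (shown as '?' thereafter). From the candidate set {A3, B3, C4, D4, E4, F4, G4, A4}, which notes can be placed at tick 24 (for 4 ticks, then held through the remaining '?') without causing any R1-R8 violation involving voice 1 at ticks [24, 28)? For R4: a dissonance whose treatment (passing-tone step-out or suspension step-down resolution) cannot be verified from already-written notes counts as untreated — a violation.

{}

A3: violates R1,R7
B3: violates R4
C4: violates R7
D4: violates R4
E4: violates R2
F4: violates R7
G4: violates R4
A4: violates R1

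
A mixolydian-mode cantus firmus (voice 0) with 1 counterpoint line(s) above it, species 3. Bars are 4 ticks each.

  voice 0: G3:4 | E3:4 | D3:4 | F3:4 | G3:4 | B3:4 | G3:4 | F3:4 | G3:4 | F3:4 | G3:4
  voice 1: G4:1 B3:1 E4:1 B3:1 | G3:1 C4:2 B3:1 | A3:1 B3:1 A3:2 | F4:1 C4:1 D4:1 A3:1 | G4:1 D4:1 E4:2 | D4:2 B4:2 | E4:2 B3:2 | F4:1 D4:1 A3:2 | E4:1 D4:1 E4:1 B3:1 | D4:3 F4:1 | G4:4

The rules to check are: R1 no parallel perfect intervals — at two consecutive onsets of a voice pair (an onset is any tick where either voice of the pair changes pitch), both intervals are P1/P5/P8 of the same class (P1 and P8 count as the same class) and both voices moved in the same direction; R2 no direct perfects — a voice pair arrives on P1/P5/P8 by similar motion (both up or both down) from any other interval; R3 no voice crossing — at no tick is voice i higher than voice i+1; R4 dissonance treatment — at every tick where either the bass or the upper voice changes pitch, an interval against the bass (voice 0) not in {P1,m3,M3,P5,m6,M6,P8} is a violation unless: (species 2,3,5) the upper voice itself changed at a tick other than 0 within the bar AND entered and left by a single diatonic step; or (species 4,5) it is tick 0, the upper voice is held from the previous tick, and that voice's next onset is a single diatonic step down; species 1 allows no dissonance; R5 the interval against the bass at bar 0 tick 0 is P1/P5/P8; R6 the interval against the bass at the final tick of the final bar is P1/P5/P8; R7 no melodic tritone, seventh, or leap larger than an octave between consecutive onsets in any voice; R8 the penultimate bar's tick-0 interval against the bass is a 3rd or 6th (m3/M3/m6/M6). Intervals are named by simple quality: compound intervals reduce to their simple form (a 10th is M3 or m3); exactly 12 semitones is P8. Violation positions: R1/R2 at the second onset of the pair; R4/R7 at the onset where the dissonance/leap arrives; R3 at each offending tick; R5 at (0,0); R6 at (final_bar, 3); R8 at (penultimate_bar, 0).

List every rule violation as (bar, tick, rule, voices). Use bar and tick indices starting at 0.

bar 0: v0=G3 v1=G4 downbeat P8
bar 1: v0=E3 v1=G3 downbeat m3
bar 2: v0=D3 v1=A3 downbeat P5
bar 3: v0=F3 v1=F4 downbeat P8
bar 4: v0=G3 v1=G4 downbeat P8
bar 5: v0=B3 v1=D4 downbeat m3
bar 6: v0=G3 v1=E4 downbeat M6
bar 7: v0=F3 v1=F4 downbeat P8
bar 8: v0=G3 v1=E4 downbeat M6
bar 9: v0=F3 v1=D4 downbeat M6
bar 10: v0=G3 v1=G4 downbeat P8
  -> R1 @ bar 2 tick 0 v(0, 1): E3/B3 P5 -> D3/A3 P5 similar
  -> R2 @ bar 3 tick 0 v(0, 1): D3/A3 P5 -> F3/F4 P8 similar
  -> R2 @ bar 4 tick 0 v(0, 1): F3/A3 M3 -> G3/G4 P8 similar
  -> R7 @ bar 4 tick 0 v(1,): A3->G4 leap 10st
  -> R7 @ bar 7 tick 0 v(1,): B3->F4 leap 6st
  -> R1 @ bar 10 tick 0 v(0, 1): F3/F4 P8 -> G3/G4 P8 similar

(2, 0, R1, (0, 1))
(3, 0, R2, (0, 1))
(4, 0, R2, (0, 1))
(4, 0, R7, (1,))
(7, 0, R7, (1,))
(10, 0, R1, (0, 1))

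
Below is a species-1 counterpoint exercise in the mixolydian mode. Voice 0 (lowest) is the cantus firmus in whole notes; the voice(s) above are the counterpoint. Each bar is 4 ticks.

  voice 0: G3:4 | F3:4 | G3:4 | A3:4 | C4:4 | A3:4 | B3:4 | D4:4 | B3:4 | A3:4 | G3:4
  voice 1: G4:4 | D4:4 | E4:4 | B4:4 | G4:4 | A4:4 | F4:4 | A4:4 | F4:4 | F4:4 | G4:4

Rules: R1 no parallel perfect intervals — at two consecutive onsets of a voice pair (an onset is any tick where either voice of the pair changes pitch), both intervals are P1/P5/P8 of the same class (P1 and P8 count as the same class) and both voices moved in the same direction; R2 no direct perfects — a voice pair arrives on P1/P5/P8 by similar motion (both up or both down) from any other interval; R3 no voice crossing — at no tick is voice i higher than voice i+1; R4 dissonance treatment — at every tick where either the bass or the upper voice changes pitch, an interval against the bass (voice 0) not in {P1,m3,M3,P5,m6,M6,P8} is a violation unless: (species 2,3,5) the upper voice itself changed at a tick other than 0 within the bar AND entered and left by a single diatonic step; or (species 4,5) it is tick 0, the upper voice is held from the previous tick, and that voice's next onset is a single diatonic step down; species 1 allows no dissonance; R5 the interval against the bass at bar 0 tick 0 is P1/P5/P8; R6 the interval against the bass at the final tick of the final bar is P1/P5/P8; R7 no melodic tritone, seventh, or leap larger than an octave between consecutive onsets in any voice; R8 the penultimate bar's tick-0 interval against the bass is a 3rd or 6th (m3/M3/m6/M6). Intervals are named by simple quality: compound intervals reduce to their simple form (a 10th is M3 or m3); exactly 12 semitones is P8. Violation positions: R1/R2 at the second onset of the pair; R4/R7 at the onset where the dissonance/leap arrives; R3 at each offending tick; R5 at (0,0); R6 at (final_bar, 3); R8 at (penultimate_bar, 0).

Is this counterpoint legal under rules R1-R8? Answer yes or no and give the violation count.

bar 0: v0=G3 v1=G4 (P8)
bar 1: v0=F3 v1=D4 (M6)
bar 2: v0=G3 v1=E4 (M6)
bar 3: v0=A3 v1=B4 (M2)
bar 4: v0=C4 v1=G4 (P5)
bar 5: v0=A3 v1=A4 (P8)
bar 6: v0=B3 v1=F4 (TT)
bar 7: v0=D4 v1=A4 (P5)
bar 8: v0=B3 v1=F4 (TT)
bar 9: v0=A3 v1=F4 (m6)
bar 10: v0=G3 v1=G4 (P8)
  R4 @ bar3.0: A3/B4 M2 untreated
  R4 @ bar6.0: B3/F4 TT untreated
  R2 @ bar7.0: B3/F4 TT -> D4/A4 P5 similar
  R4 @ bar8.0: B3/F4 TT untreated

No (4 violations)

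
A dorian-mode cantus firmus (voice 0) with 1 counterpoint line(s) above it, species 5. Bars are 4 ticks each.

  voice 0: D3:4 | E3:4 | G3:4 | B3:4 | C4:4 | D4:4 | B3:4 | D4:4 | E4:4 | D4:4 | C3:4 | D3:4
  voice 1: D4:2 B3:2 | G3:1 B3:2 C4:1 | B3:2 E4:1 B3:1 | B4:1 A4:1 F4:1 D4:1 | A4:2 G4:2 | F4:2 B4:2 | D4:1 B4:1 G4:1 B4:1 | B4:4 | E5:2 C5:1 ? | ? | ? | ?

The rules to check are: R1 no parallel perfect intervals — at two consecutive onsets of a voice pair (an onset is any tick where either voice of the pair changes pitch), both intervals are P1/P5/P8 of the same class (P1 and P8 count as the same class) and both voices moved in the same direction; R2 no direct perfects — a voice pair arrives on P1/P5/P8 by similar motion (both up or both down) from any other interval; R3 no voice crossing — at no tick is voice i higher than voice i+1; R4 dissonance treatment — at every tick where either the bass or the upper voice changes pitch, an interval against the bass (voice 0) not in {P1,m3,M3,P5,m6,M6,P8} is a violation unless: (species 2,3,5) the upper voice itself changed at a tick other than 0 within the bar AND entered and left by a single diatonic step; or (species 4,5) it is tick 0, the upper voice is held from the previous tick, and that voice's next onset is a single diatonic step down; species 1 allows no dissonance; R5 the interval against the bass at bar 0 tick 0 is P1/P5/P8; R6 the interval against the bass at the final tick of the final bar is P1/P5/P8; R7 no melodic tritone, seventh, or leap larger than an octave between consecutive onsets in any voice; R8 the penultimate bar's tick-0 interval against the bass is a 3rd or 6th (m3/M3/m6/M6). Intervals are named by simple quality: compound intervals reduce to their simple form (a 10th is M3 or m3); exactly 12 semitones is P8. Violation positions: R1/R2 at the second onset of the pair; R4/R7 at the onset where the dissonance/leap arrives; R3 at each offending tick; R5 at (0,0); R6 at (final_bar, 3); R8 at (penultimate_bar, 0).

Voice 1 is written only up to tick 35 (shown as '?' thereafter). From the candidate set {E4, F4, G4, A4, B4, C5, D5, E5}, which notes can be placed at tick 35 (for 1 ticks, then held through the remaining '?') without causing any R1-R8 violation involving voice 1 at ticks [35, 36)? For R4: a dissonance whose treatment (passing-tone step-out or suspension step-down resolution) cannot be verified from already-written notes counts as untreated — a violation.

E4: legal
F4: violates R4
G4: legal
A4: violates R4
B4: legal
C5: legal
D5: violates R4
E5: legal

{B4, C5, E4, E5, G4}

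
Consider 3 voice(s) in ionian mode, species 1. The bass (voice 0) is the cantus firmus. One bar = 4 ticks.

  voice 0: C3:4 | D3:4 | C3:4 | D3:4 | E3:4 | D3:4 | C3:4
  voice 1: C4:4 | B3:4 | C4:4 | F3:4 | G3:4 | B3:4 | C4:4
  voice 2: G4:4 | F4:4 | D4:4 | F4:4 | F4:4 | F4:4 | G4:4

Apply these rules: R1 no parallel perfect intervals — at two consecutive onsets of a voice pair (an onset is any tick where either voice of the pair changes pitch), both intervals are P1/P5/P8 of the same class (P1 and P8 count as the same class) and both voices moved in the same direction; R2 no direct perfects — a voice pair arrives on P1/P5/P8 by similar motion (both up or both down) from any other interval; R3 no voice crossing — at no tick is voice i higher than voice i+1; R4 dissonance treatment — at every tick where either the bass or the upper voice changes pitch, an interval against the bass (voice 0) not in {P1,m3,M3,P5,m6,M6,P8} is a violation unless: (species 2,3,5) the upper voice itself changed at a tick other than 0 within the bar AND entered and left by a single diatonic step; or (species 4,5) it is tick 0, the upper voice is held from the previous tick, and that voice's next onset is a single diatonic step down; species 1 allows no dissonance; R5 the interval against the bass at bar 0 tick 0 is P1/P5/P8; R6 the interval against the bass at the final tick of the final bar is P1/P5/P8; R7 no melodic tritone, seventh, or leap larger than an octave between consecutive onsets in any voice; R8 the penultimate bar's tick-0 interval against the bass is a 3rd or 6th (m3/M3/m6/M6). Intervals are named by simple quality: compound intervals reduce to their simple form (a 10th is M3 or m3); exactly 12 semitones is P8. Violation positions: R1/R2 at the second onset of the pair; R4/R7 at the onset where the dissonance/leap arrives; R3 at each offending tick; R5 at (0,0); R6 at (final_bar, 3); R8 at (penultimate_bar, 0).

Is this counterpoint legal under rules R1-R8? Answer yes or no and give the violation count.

bar 0: v0=C3 v1=C4 v2=G4 (P5)
bar 1: v0=D3 v1=B3 v2=F4 (m3)
bar 2: v0=C3 v1=C4 v2=D4 (M2)
bar 3: v0=D3 v1=F3 v2=F4 (m3)
bar 4: v0=E3 v1=G3 v2=F4 (m2)
bar 5: v0=D3 v1=B3 v2=F4 (m3)
bar 6: v0=C3 v1=C4 v2=G4 (P5)
  R4 @ bar2.0: C3/D4 M2 untreated
  R4 @ bar4.0: E3/F4 m2 untreated
  R2 @ bar6.0: B3/F4 TT -> C4/G4 P5 similar

No (3 violations)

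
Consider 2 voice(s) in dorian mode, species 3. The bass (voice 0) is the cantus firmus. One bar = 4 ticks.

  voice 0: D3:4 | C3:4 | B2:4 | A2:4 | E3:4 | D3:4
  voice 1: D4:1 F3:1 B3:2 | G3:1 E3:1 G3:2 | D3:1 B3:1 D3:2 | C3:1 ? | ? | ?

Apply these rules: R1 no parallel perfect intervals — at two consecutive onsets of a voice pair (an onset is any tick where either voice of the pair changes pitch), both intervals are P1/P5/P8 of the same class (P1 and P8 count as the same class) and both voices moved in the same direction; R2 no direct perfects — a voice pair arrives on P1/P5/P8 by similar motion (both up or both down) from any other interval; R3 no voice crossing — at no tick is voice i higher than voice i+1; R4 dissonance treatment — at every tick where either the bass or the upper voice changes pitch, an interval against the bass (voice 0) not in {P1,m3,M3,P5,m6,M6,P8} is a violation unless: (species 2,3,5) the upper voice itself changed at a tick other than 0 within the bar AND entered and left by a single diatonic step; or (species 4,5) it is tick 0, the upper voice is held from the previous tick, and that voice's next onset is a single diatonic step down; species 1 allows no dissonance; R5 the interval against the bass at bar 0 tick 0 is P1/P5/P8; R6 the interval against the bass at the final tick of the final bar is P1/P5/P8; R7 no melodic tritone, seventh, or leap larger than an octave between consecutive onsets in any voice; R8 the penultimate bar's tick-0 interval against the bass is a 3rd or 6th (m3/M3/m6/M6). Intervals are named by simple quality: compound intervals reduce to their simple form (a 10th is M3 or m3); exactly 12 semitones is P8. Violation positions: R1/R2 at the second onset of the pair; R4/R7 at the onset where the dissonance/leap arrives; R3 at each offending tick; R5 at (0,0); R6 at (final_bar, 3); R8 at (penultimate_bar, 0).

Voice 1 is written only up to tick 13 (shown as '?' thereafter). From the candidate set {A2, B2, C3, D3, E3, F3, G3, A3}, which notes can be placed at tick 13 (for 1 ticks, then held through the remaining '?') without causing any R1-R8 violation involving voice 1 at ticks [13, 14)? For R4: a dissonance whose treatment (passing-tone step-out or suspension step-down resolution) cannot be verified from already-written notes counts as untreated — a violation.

A2: legal
B2: violates R4
C3: legal
D3: violates R4
E3: legal
F3: legal
G3: violates R4
A3: legal

{A2, A3, C3, E3, F3}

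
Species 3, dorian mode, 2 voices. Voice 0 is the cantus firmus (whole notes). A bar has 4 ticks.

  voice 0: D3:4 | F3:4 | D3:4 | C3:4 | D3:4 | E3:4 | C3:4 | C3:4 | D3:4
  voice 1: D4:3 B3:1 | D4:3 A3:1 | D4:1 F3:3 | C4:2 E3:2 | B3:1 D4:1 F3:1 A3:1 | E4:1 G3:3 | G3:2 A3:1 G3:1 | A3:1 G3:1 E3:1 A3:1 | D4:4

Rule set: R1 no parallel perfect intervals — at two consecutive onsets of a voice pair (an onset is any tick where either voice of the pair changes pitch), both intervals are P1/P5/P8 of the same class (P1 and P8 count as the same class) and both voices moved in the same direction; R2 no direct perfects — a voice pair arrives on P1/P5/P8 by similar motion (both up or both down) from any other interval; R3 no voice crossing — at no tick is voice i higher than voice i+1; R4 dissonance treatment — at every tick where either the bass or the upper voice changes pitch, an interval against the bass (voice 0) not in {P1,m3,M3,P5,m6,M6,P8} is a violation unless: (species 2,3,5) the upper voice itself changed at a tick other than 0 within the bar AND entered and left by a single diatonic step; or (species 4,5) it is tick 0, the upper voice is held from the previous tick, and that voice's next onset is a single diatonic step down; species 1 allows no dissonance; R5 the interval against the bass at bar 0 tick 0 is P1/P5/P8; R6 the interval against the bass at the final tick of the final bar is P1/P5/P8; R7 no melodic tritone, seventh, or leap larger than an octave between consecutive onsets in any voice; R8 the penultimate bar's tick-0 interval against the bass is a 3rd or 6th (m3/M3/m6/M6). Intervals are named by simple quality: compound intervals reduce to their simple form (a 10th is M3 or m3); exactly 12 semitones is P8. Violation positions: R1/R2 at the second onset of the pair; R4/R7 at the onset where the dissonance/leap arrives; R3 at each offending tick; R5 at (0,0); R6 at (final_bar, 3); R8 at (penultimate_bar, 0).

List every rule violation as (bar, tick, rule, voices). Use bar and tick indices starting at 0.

(5, 0, R2, (0, 1))
(8, 0, R2, (0, 1))

bar 0: v0=D3 v1=D4 downbeat P8
bar 1: v0=F3 v1=D4 downbeat M6
bar 2: v0=D3 v1=D4 downbeat P8
bar 3: v0=C3 v1=C4 downbeat P8
bar 4: v0=D3 v1=B3 downbeat M6
bar 5: v0=E3 v1=E4 downbeat P8
bar 6: v0=C3 v1=G3 downbeat P5
bar 7: v0=C3 v1=A3 downbeat M6
bar 8: v0=D3 v1=D4 downbeat P8
  -> R2 @ bar 5 tick 0 v(0, 1): D3/A3 P5 -> E3/E4 P8 similar
  -> R2 @ bar 8 tick 0 v(0, 1): C3/A3 M6 -> D3/D4 P8 similar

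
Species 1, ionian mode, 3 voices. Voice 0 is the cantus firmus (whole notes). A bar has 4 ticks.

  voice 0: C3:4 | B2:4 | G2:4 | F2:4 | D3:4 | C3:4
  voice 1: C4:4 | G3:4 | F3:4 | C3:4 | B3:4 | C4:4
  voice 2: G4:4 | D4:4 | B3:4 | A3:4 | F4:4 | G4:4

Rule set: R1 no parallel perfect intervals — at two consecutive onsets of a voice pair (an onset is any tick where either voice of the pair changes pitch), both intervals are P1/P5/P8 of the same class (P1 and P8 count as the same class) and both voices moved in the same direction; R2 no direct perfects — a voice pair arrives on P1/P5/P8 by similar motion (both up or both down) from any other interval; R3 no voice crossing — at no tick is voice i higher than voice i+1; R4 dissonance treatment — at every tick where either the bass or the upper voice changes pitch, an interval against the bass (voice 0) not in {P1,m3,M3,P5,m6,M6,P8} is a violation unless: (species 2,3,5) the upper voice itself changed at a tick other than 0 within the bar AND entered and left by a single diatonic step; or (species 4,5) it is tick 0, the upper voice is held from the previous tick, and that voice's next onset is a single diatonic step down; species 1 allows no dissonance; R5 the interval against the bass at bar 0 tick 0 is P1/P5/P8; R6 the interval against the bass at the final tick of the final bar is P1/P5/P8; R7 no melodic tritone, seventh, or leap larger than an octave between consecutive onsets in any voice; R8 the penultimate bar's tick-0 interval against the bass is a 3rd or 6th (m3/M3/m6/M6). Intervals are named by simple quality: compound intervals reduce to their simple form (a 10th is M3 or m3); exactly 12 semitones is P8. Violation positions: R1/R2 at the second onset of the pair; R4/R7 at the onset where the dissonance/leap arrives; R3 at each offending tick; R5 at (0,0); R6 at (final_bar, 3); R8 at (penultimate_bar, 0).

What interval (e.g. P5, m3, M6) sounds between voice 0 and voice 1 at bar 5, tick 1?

voice 0=C3 voice 1=C4 -> P8

P8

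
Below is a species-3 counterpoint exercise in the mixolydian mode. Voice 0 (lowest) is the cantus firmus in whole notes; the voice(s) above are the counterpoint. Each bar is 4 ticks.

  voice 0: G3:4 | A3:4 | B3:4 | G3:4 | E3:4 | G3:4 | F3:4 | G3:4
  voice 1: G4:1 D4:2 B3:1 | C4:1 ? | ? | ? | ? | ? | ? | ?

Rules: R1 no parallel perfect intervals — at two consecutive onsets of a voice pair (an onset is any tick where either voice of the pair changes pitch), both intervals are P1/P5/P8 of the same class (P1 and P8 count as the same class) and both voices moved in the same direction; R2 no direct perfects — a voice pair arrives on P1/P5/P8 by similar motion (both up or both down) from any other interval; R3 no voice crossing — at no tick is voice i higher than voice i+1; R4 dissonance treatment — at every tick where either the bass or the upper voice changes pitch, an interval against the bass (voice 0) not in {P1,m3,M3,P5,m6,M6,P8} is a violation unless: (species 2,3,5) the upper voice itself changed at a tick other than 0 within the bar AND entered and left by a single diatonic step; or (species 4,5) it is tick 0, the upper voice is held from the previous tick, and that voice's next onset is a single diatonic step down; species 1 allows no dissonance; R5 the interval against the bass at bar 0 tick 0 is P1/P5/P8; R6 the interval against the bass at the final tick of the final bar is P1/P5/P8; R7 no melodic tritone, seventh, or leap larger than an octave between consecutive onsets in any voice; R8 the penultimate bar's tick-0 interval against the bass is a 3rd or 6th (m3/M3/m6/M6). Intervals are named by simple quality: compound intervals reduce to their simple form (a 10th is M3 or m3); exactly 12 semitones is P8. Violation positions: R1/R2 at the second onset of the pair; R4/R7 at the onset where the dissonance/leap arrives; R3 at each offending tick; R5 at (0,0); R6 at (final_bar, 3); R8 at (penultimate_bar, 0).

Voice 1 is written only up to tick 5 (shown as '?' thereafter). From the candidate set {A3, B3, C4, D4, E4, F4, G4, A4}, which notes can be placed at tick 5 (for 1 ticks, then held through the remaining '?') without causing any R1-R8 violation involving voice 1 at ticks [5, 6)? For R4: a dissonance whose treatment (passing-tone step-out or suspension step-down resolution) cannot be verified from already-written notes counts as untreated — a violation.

{A3, A4, C4, E4, F4}

A3: legal
B3: violates R4
C4: legal
D4: violates R4
E4: legal
F4: legal
G4: violates R4
A4: legal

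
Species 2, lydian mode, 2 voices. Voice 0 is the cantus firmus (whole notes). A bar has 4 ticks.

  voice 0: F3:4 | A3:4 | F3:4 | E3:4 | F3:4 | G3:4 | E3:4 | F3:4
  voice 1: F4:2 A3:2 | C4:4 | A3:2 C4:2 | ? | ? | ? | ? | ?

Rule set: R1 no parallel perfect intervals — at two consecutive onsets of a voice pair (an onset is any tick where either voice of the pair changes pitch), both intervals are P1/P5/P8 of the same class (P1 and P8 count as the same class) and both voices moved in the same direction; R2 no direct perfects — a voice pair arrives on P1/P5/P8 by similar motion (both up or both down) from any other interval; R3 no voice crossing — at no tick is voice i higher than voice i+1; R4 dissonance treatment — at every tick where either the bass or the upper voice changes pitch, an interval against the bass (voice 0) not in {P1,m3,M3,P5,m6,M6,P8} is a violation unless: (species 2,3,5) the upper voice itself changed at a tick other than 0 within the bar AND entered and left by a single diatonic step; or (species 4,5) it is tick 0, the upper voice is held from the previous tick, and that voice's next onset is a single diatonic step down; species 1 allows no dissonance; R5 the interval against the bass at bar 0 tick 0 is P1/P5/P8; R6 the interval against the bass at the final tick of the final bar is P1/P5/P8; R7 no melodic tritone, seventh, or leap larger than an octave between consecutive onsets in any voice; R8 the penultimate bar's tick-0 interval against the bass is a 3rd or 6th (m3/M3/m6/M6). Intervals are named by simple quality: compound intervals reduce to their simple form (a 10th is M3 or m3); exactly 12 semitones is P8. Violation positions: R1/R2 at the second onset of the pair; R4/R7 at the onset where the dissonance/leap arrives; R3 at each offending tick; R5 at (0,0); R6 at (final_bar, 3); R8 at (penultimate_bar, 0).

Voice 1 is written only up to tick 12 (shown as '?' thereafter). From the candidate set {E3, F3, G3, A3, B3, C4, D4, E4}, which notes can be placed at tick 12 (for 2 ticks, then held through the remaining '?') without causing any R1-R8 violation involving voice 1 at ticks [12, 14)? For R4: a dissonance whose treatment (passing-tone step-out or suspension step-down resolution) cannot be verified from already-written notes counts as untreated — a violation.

E3: violates R2
F3: violates R4
G3: legal
A3: violates R4
B3: violates R1
C4: legal
D4: violates R4
E4: legal

{C4, E4, G3}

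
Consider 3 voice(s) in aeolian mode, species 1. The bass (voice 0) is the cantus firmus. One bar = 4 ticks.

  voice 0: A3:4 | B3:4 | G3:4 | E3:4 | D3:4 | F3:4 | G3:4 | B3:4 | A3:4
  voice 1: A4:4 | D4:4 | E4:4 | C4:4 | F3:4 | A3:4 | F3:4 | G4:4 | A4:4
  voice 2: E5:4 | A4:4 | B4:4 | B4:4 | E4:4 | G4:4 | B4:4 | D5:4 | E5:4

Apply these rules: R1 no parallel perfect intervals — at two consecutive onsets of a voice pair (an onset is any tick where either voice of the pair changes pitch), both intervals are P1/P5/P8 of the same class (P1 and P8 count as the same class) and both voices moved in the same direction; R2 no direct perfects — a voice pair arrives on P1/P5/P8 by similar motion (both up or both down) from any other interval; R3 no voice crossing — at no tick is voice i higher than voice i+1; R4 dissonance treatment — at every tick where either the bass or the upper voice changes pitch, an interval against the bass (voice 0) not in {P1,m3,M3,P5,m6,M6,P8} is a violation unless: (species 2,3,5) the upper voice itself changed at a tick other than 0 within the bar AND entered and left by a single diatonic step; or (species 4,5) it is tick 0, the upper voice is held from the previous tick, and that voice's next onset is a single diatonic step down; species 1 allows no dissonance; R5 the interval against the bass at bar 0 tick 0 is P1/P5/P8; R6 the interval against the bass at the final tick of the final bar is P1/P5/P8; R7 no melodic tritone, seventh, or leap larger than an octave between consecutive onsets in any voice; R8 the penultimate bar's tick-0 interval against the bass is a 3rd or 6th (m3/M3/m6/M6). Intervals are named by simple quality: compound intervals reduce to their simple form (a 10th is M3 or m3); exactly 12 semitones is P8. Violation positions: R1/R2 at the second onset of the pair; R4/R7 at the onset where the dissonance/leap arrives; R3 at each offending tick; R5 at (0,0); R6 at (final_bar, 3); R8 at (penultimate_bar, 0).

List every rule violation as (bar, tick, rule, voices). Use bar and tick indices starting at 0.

(1, 0, R1, (1, 2))
(1, 0, R4, (0, 2))
(2, 0, R1, (1, 2))
(4, 0, R4, (0, 2))
(5, 0, R4, (0, 2))
(6, 0, R3, (0, 1))
(6, 0, R4, (0, 1))
(6, 1, R3, (0, 1))
(6, 2, R3, (0, 1))
(6, 3, R3, (0, 1))
(7, 0, R2, (1, 2))
(7, 0, R7, (1,))
(8, 0, R1, (1, 2))

bar 0: v0=A3 v1=A4 v2=E5 downbeat P5
bar 1: v0=B3 v1=D4 v2=A4 downbeat m7
bar 2: v0=G3 v1=E4 v2=B4 downbeat M3
bar 3: v0=E3 v1=C4 v2=B4 downbeat P5
bar 4: v0=D3 v1=F3 v2=E4 downbeat M2
bar 5: v0=F3 v1=A3 v2=G4 downbeat M2
bar 6: v0=G3 v1=F3 v2=B4 downbeat M3
bar 7: v0=B3 v1=G4 v2=D5 downbeat m3
bar 8: v0=A3 v1=A4 v2=E5 downbeat P5
  -> R1 @ bar 1 tick 0 v(1, 2): A4/E5 P5 -> D4/A4 P5 similar
  -> R4 @ bar 1 tick 0 v(0, 2): B3/A4 m7 untreated
  -> R1 @ bar 2 tick 0 v(1, 2): D4/A4 P5 -> E4/B4 P5 similar
  -> R4 @ bar 4 tick 0 v(0, 2): D3/E4 M2 untreated
  -> R4 @ bar 5 tick 0 v(0, 2): F3/G4 M2 untreated
  -> R3 @ bar 6 tick 0 v(0, 1): G3 above F3
  -> R4 @ bar 6 tick 0 v(0, 1): G3/F3 M2 untreated
  -> R3 @ bar 6 tick 1 v(0, 1): G3 above F3
  -> R3 @ bar 6 tick 2 v(0, 1): G3 above F3
  -> R3 @ bar 6 tick 3 v(0, 1): G3 above F3
  -> R2 @ bar 7 tick 0 v(1, 2): F3/B4 TT -> G4/D5 P5 similar
  -> R7 @ bar 7 tick 0 v(1,): F3->G4 leap 14st
  -> R1 @ bar 8 tick 0 v(1, 2): G4/D5 P5 -> A4/E5 P5 similar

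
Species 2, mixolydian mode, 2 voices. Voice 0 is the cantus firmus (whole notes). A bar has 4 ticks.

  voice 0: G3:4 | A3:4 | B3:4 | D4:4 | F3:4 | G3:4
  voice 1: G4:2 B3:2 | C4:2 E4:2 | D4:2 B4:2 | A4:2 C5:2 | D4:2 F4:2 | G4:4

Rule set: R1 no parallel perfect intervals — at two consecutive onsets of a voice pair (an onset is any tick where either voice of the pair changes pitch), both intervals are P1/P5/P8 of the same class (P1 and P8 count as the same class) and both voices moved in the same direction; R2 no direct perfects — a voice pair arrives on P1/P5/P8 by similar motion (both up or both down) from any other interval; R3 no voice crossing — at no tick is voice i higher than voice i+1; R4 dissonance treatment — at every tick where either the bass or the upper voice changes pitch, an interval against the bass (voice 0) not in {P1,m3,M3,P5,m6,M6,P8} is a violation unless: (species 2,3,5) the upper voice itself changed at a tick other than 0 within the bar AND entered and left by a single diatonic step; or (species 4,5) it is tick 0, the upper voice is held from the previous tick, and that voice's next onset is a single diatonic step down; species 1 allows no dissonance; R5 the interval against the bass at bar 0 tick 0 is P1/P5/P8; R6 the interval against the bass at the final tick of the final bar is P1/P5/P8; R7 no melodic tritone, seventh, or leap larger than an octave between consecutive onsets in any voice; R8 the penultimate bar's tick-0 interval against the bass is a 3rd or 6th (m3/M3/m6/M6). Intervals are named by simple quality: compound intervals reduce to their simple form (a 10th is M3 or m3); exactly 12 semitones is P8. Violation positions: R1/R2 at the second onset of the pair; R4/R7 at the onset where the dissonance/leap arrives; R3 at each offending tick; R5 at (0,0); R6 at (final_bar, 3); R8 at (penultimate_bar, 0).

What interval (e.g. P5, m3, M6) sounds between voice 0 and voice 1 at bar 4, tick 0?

voice 0=F3 voice 1=D4 -> M6

M6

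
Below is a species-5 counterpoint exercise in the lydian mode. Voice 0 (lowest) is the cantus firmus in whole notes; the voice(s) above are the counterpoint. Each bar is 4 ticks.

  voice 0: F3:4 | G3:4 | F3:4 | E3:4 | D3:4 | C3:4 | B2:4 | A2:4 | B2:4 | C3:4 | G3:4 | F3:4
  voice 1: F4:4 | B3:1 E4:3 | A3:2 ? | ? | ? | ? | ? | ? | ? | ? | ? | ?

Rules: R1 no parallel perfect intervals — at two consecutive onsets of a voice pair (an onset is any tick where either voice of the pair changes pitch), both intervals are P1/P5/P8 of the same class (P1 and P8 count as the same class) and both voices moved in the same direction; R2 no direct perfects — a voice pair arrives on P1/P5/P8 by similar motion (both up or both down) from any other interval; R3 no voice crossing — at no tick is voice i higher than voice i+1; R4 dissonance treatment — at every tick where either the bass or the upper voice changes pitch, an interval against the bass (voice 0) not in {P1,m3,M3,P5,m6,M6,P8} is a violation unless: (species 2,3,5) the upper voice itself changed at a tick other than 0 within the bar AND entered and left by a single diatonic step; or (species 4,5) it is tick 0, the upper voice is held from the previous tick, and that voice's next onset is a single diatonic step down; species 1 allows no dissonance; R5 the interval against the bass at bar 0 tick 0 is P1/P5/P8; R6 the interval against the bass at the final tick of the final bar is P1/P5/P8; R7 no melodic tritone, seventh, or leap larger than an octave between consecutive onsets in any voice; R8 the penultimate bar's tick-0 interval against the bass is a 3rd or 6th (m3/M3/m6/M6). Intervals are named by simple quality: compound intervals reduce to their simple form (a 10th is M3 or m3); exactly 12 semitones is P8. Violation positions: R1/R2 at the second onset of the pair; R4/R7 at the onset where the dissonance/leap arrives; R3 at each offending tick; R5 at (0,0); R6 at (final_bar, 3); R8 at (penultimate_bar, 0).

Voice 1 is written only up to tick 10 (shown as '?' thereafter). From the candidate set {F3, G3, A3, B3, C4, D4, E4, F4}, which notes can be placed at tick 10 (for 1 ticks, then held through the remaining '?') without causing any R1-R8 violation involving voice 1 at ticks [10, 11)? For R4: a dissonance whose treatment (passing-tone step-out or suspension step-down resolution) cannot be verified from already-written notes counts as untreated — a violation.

{A3, C4, D4, F3, F4}

F3: legal
G3: violates R4
A3: legal
B3: violates R4
C4: legal
D4: legal
E4: violates R4
F4: legal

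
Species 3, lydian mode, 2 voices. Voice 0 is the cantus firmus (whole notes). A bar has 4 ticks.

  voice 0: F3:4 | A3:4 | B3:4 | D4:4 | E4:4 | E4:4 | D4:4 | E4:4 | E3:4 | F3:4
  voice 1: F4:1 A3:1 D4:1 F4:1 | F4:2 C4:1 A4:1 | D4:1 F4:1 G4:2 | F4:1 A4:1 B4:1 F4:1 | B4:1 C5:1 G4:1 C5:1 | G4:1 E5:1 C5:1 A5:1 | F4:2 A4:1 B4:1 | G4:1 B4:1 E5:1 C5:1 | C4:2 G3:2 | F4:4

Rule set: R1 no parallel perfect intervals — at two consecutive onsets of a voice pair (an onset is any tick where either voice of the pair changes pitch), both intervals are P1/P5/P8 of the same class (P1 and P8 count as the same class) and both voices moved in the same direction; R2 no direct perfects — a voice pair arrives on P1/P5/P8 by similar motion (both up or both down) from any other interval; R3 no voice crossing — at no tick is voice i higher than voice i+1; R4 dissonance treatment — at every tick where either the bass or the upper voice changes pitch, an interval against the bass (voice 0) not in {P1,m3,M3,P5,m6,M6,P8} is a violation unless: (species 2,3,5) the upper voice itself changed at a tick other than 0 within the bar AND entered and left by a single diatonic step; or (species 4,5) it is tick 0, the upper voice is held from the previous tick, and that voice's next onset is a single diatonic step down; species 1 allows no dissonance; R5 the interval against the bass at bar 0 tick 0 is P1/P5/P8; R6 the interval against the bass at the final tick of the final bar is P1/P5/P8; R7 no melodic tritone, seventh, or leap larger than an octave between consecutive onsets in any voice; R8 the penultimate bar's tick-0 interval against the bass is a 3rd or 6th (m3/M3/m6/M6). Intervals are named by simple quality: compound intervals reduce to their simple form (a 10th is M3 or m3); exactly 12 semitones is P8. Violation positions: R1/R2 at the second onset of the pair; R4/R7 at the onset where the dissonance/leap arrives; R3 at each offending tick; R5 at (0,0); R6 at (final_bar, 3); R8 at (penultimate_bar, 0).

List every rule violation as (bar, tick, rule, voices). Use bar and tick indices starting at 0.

(2, 1, R4, (0, 1))
(3, 3, R7, (1,))
(4, 0, R2, (0, 1))
(4, 0, R7, (1,))
(5, 3, R4, (0, 1))
(6, 0, R7, (1,))
(9, 0, R2, (0, 1))
(9, 0, R7, (1,))

bar 0: v0=F3 v1=F4 downbeat P8
bar 1: v0=A3 v1=F4 downbeat m6
bar 2: v0=B3 v1=D4 downbeat m3
bar 3: v0=D4 v1=F4 downbeat m3
bar 4: v0=E4 v1=B4 downbeat P5
bar 5: v0=E4 v1=G4 downbeat m3
bar 6: v0=D4 v1=F4 downbeat m3
bar 7: v0=E4 v1=G4 downbeat m3
bar 8: v0=E3 v1=C4 downbeat m6
bar 9: v0=F3 v1=F4 downbeat P8
  -> R4 @ bar 2 tick 1 v(0, 1): B3/F4 TT untreated
  -> R7 @ bar 3 tick 3 v(1,): B4->F4 leap 6st
  -> R2 @ bar 4 tick 0 v(0, 1): D4/F4 m3 -> E4/B4 P5 similar
  -> R7 @ bar 4 tick 0 v(1,): F4->B4 leap 6st
  -> R4 @ bar 5 tick 3 v(0, 1): E4/A5 P4 untreated
  -> R7 @ bar 6 tick 0 v(1,): A5->F4 leap 16st
  -> R2 @ bar 9 tick 0 v(0, 1): E3/G3 m3 -> F3/F4 P8 similar
  -> R7 @ bar 9 tick 0 v(1,): G3->F4 leap 10st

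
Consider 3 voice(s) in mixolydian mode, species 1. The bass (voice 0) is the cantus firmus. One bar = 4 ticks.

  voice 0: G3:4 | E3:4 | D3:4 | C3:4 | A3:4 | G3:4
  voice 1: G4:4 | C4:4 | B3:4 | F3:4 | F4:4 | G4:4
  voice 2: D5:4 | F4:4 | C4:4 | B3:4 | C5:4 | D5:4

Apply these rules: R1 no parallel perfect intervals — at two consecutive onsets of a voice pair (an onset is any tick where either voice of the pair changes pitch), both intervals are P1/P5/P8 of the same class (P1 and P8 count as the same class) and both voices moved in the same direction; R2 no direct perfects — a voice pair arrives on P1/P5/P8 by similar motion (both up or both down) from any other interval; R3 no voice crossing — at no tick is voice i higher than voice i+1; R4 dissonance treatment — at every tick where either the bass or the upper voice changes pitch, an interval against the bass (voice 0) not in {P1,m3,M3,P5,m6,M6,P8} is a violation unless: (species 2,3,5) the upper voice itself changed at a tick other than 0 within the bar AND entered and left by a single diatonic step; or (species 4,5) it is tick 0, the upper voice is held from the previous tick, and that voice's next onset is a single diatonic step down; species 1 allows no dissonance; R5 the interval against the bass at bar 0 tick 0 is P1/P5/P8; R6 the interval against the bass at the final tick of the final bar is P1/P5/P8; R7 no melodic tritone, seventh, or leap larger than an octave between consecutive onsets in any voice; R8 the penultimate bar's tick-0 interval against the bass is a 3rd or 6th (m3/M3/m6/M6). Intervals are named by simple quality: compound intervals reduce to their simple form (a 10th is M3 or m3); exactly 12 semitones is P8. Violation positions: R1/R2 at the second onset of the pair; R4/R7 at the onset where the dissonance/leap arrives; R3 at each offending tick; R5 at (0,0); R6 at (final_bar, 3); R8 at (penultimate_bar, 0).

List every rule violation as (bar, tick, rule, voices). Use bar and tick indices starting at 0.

(1, 0, R4, (0, 2))
(2, 0, R4, (0, 2))
(3, 0, R4, (0, 1))
(3, 0, R4, (0, 2))
(3, 0, R7, (1,))
(4, 0, R2, (1, 2))
(4, 0, R7, (2,))
(5, 0, R1, (1, 2))

bar 0: v0=G3 v1=G4 v2=D5 downbeat P5
bar 1: v0=E3 v1=C4 v2=F4 downbeat m2
bar 2: v0=D3 v1=B3 v2=C4 downbeat m7
bar 3: v0=C3 v1=F3 v2=B3 downbeat M7
bar 4: v0=A3 v1=F4 v2=C5 downbeat m3
bar 5: v0=G3 v1=G4 v2=D5 downbeat P5
  -> R4 @ bar 1 tick 0 v(0, 2): E3/F4 m2 untreated
  -> R4 @ bar 2 tick 0 v(0, 2): D3/C4 m7 untreated
  -> R4 @ bar 3 tick 0 v(0, 1): C3/F3 P4 untreated
  -> R4 @ bar 3 tick 0 v(0, 2): C3/B3 M7 untreated
  -> R7 @ bar 3 tick 0 v(1,): B3->F3 leap 6st
  -> R2 @ bar 4 tick 0 v(1, 2): F3/B3 TT -> F4/C5 P5 similar
  -> R7 @ bar 4 tick 0 v(2,): B3->C5 leap 13st
  -> R1 @ bar 5 tick 0 v(1, 2): F4/C5 P5 -> G4/D5 P5 similar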